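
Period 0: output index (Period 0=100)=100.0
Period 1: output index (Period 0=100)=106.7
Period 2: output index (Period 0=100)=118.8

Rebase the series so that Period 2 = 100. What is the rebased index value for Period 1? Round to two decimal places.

Rebased(Period 1) = 106.7 / 118.8 × 100 = 89.8148

89.81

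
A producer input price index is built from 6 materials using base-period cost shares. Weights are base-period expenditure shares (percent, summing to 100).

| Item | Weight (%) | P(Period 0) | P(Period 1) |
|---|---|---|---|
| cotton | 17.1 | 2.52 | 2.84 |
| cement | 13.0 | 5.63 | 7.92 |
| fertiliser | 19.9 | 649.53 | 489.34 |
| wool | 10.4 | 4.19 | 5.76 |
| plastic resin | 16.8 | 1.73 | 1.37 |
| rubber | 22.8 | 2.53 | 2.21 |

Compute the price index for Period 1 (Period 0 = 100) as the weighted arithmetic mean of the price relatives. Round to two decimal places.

cotton: 17.1 × (2.84/2.52) = 17.1 × 1.126984 = 19.2714
cement: 13.0 × (7.92/5.63) = 13.0 × 1.406750 = 18.2877
fertiliser: 19.9 × (489.34/649.53) = 19.9 × 0.753376 = 14.9922
wool: 10.4 × (5.76/4.19) = 10.4 × 1.374702 = 14.2969
plastic resin: 16.8 × (1.37/1.73) = 16.8 × 0.791908 = 13.3040
rubber: 22.8 × (2.21/2.53) = 22.8 × 0.873518 = 19.9162
Index = Σ wᵢ·(p₁ᵢ/p₀ᵢ) = 19.2714 + 18.2877 + 14.9922 + 14.2969 + 13.3040 + 19.9162 = 100.0685

100.07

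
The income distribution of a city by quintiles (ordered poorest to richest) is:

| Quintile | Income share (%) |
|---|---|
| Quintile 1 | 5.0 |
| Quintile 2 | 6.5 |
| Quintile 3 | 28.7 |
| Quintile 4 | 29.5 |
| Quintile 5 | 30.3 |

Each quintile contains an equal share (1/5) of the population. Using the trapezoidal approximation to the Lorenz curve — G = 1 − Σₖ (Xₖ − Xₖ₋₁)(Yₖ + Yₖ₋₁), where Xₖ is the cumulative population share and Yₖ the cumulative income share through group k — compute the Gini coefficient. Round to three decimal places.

Cumulative income shares Yₖ: 0.0500, 0.1150, 0.4020, 0.6970, 1.0000
Σ (Xₖ−Xₖ₋₁)(Yₖ+Yₖ₋₁) = (1/5)(0.0500+0.0000) + (1/5)(0.1150+0.0500) + (1/5)(0.4020+0.1150) + (1/5)(0.6970+0.4020) + (1/5)(1.0000+0.6970)
  = 0.0100 + 0.0330 + 0.1034 + 0.2198 + 0.3394 = 0.7056
G = 1 − 0.7056 = 0.2944

0.294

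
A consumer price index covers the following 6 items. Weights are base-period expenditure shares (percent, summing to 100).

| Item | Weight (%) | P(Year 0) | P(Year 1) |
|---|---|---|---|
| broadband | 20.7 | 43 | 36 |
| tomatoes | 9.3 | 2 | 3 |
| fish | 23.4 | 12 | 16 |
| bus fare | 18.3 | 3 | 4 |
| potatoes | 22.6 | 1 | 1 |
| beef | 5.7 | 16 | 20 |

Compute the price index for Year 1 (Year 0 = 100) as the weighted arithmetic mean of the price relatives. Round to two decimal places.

broadband: 20.7 × (36/43) = 20.7 × 0.837209 = 17.3302
tomatoes: 9.3 × (3/2) = 9.3 × 1.500000 = 13.9500
fish: 23.4 × (16/12) = 23.4 × 1.333333 = 31.2000
bus fare: 18.3 × (4/3) = 18.3 × 1.333333 = 24.4000
potatoes: 22.6 × (1/1) = 22.6 × 1.000000 = 22.6000
beef: 5.7 × (20/16) = 5.7 × 1.250000 = 7.1250
Index = Σ wᵢ·(p₁ᵢ/p₀ᵢ) = 17.3302 + 13.9500 + 31.2000 + 24.4000 + 22.6000 + 7.1250 = 116.6052

116.61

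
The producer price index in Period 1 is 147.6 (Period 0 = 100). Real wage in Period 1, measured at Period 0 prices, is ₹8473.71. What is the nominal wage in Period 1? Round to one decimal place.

12507.2

Nominal = Real × (Index/100) = 8473.71 × (147.6/100)
        = 8473.71 × 1.476 = 12507.1960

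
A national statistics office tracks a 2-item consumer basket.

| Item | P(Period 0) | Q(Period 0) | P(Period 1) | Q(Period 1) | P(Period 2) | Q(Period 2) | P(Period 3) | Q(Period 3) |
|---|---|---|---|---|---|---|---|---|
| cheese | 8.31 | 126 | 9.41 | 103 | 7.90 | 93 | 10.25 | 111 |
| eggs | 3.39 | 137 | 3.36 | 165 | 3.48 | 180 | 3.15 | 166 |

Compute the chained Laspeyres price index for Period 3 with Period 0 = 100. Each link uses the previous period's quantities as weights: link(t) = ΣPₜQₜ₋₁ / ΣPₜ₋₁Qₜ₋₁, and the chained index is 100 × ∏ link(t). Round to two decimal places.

110.80

Link Period 0→Period 1:
ΣP(Period 1)Q(Period 0) = 9.41×126 + 3.36×137 = 1185.66 + 460.32 = 1645.98
ΣP(Period 0)Q(Period 0) = 8.31×126 + 3.39×137 = 1047.06 + 464.43 = 1511.49
link = 1645.98/1511.49 = 1.088978
Link Period 1→Period 2:
ΣP(Period 2)Q(Period 1) = 7.90×103 + 3.48×165 = 813.7 + 574.2 = 1387.9
ΣP(Period 1)Q(Period 1) = 9.41×103 + 3.36×165 = 969.23 + 554.4 = 1523.63
link = 1387.9/1523.63 = 0.910917
Link Period 2→Period 3:
ΣP(Period 3)Q(Period 2) = 10.25×93 + 3.15×180 = 953.25 + 567 = 1520.25
ΣP(Period 2)Q(Period 2) = 7.90×93 + 3.48×180 = 734.7 + 626.4 = 1361.1
link = 1520.25/1361.1 = 1.116927
Chained index = 100 × 1.088978 × 0.910917 × 1.116927 = 110.7957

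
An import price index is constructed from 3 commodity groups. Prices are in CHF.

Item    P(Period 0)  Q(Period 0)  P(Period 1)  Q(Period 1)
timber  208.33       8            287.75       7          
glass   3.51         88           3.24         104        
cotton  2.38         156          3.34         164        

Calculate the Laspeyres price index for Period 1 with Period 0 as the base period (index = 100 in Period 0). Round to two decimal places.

Laspeyres price index uses base-period quantities as weights.
ΣP(Period 1)·Q(Period 0) = 287.75×8 + 3.24×88 + 3.34×156 = 2302 + 285.12 + 521.04 = 3108.16
ΣP(Period 0)·Q(Period 0) = 208.33×8 + 3.51×88 + 2.38×156 = 1666.64 + 308.88 + 371.28 = 2346.8
Index = 3108.16 / 2346.8 × 100 = 132.4425

132.44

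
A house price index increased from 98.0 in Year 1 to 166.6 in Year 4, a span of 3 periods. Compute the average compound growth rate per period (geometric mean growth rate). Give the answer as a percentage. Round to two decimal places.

Growth factor = (166.6/98.0)^(1/3) = (1.700000)^(1/3) = 1.193483
Growth rate = 1.193483 − 1 = 0.193483 = 19.3483%

19.35%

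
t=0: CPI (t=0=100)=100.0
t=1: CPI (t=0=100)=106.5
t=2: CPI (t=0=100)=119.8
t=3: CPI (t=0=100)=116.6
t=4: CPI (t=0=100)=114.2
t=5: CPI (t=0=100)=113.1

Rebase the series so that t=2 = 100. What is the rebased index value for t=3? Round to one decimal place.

97.3

Rebased(t=3) = 116.6 / 119.8 × 100 = 97.3289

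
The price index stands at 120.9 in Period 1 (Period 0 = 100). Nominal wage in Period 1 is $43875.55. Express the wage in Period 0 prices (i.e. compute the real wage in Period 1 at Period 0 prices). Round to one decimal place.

36290.8

Real = Nominal ÷ (Index/100) = 43875.55 ÷ (120.9/100)
     = 43875.55 ÷ 1.209 = 36290.7775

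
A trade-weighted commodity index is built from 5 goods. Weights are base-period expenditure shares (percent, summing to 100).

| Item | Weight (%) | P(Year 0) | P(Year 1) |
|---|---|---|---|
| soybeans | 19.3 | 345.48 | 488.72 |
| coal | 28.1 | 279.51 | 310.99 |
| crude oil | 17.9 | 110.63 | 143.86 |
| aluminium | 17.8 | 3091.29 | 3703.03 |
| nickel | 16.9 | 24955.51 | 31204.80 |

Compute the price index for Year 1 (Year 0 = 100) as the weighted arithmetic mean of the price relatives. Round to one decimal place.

soybeans: 19.3 × (488.72/345.48) = 19.3 × 1.414612 = 27.3020
coal: 28.1 × (310.99/279.51) = 28.1 × 1.112626 = 31.2648
crude oil: 17.9 × (143.86/110.63) = 17.9 × 1.300371 = 23.2766
aluminium: 17.8 × (3703.03/3091.29) = 17.8 × 1.197891 = 21.3225
nickel: 16.9 × (31204.80/24955.51) = 16.9 × 1.250417 = 21.1321
Index = Σ wᵢ·(p₁ᵢ/p₀ᵢ) = 27.3020 + 31.2648 + 23.2766 + 21.3225 + 21.1321 = 124.2979

124.3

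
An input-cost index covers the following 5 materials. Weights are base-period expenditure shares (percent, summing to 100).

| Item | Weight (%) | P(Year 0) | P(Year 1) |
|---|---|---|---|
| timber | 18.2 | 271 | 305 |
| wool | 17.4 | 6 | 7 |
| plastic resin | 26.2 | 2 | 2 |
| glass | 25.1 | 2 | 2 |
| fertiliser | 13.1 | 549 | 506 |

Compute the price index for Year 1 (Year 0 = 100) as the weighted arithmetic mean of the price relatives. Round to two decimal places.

timber: 18.2 × (305/271) = 18.2 × 1.125461 = 20.4834
wool: 17.4 × (7/6) = 17.4 × 1.166667 = 20.3000
plastic resin: 26.2 × (2/2) = 26.2 × 1.000000 = 26.2000
glass: 25.1 × (2/2) = 25.1 × 1.000000 = 25.1000
fertiliser: 13.1 × (506/549) = 13.1 × 0.921676 = 12.0740
Index = Σ wᵢ·(p₁ᵢ/p₀ᵢ) = 20.4834 + 20.3000 + 26.2000 + 25.1000 + 12.0740 = 104.1573

104.16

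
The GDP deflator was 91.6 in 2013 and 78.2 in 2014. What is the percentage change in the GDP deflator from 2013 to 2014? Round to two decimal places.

-14.63%

Change = (78.2 − 91.6) / 91.6 × 100
       = -13.4 / 91.6 × 100 = -14.6288%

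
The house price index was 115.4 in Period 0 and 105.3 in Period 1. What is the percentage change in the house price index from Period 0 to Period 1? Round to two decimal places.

Change = (105.3 − 115.4) / 115.4 × 100
       = -10.1 / 115.4 × 100 = -8.7522%

-8.75%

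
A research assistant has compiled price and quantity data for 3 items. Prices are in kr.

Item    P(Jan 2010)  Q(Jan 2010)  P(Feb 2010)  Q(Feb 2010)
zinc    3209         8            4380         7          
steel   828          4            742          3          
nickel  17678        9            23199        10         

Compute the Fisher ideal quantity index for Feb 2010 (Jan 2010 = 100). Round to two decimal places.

107.29

Laspeyres component (base-period weights):
ΣP(Jan 2010)Q(Feb 2010) = 3209×7 + 828×3 + 17678×10 = 22463 + 2484 + 176780 = 201727
ΣP(Jan 2010)Q(Jan 2010) = 3209×8 + 828×4 + 17678×9 = 25672 + 3312 + 159102 = 188086
L = 201727 / 188086 × 100 = 107.2525
Paasche component (current-period weights):
ΣP(Feb 2010)Q(Feb 2010) = 4380×7 + 742×3 + 23199×10 = 30660 + 2226 + 231990 = 264876
ΣP(Feb 2010)Q(Jan 2010) = 4380×8 + 742×4 + 23199×9 = 35040 + 2968 + 208791 = 246799
P = 264876 / 246799 × 100 = 107.3246
Fisher = √(L × P) = √(107.2525 × 107.3246) = 107.2886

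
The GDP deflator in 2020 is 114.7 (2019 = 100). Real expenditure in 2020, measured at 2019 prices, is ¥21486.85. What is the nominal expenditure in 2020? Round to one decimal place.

Nominal = Real × (Index/100) = 21486.85 × (114.7/100)
        = 21486.85 × 1.147 = 24645.4169

24645.4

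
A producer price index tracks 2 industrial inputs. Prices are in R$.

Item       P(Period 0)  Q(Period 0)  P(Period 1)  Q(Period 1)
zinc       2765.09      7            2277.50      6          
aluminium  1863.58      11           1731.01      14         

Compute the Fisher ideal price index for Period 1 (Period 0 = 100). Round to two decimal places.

Laspeyres component (base-period weights):
ΣP(Period 1)Q(Period 0) = 2277.50×7 + 1731.01×11 = 15942.5 + 19041.11 = 34983.61
ΣP(Period 0)Q(Period 0) = 2765.09×7 + 1863.58×11 = 19355.63 + 20499.38 = 39855.01
L = 34983.61 / 39855.01 × 100 = 87.7772
Paasche component (current-period weights):
ΣP(Period 1)Q(Period 1) = 2277.50×6 + 1731.01×14 = 13665 + 24234.14 = 37899.14
ΣP(Period 0)Q(Period 1) = 2765.09×6 + 1863.58×14 = 16590.54 + 26090.12 = 42680.66
P = 37899.14 / 42680.66 × 100 = 88.7970
Fisher = √(L × P) = √(87.7772 × 88.7970) = 88.2856

88.29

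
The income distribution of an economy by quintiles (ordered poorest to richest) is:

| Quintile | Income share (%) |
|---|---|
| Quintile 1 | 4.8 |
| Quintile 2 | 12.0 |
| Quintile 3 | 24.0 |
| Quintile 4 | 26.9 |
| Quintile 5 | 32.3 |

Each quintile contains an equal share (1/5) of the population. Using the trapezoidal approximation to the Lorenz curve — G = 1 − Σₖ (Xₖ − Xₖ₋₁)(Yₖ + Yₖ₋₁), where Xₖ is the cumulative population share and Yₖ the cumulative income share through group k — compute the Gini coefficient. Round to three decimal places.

0.280

Cumulative income shares Yₖ: 0.0480, 0.1680, 0.4080, 0.6770, 1.0000
Σ (Xₖ−Xₖ₋₁)(Yₖ+Yₖ₋₁) = (1/5)(0.0480+0.0000) + (1/5)(0.1680+0.0480) + (1/5)(0.4080+0.1680) + (1/5)(0.6770+0.4080) + (1/5)(1.0000+0.6770)
  = 0.0096 + 0.0432 + 0.1152 + 0.2170 + 0.3354 = 0.7204
G = 1 − 0.7204 = 0.2796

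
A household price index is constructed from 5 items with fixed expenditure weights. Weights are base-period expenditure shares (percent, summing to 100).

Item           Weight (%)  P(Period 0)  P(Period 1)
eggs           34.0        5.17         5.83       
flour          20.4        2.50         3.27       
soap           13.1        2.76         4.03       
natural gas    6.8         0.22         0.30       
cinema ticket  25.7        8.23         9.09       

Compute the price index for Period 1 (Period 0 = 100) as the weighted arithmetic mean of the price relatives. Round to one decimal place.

121.8

eggs: 34.0 × (5.83/5.17) = 34.0 × 1.127660 = 38.3404
flour: 20.4 × (3.27/2.50) = 20.4 × 1.308000 = 26.6832
soap: 13.1 × (4.03/2.76) = 13.1 × 1.460145 = 19.1279
natural gas: 6.8 × (0.30/0.22) = 6.8 × 1.363636 = 9.2727
cinema ticket: 25.7 × (9.09/8.23) = 25.7 × 1.104496 = 28.3855
Index = Σ wᵢ·(p₁ᵢ/p₀ᵢ) = 38.3404 + 26.6832 + 19.1279 + 9.2727 + 28.3855 = 121.8098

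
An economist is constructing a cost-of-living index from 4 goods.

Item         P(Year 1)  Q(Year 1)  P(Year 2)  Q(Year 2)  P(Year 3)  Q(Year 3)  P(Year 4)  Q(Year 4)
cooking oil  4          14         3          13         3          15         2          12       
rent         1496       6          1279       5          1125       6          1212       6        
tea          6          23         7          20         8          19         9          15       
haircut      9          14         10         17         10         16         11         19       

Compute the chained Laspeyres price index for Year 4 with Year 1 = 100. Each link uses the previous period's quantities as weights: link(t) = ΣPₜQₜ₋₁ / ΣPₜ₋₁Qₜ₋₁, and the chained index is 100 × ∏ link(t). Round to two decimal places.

Link Year 1→Year 2:
ΣP(Year 2)Q(Year 1) = 3×14 + 1279×6 + 7×23 + 10×14 = 42 + 7674 + 161 + 140 = 8017
ΣP(Year 1)Q(Year 1) = 4×14 + 1496×6 + 6×23 + 9×14 = 56 + 8976 + 138 + 126 = 9296
link = 8017/9296 = 0.862414
Link Year 2→Year 3:
ΣP(Year 3)Q(Year 2) = 3×13 + 1125×5 + 8×20 + 10×17 = 39 + 5625 + 160 + 170 = 5994
ΣP(Year 2)Q(Year 2) = 3×13 + 1279×5 + 7×20 + 10×17 = 39 + 6395 + 140 + 170 = 6744
link = 5994/6744 = 0.888790
Link Year 3→Year 4:
ΣP(Year 4)Q(Year 3) = 2×15 + 1212×6 + 9×19 + 11×16 = 30 + 7272 + 171 + 176 = 7649
ΣP(Year 3)Q(Year 3) = 3×15 + 1125×6 + 8×19 + 10×16 = 45 + 6750 + 152 + 160 = 7107
link = 7649/7107 = 1.076263
Chained index = 100 × 0.862414 × 0.888790 × 1.076263 = 82.4961

82.50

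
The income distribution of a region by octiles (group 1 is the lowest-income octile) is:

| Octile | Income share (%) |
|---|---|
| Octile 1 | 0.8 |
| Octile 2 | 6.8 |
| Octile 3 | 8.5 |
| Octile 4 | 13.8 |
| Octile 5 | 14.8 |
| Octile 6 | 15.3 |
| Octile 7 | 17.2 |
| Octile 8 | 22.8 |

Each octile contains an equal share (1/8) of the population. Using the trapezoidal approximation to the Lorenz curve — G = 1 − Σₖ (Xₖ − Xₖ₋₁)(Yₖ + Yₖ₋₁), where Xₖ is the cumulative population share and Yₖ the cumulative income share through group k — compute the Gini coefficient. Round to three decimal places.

Cumulative income shares Yₖ: 0.0080, 0.0760, 0.1610, 0.2990, 0.4470, 0.6000, 0.7720, 1.0000
Σ (Xₖ−Xₖ₋₁)(Yₖ+Yₖ₋₁) = (1/8)(0.0080+0.0000) + (1/8)(0.0760+0.0080) + (1/8)(0.1610+0.0760) + (1/8)(0.2990+0.1610) + (1/8)(0.4470+0.2990) + (1/8)(0.6000+0.4470) + (1/8)(0.7720+0.6000) + (1/8)(1.0000+0.7720)
  = 0.0010 + 0.0105 + 0.0296 + 0.0575 + 0.0933 + 0.1309 + 0.1715 + 0.2215 = 0.7158
G = 1 − 0.7158 = 0.2842

0.284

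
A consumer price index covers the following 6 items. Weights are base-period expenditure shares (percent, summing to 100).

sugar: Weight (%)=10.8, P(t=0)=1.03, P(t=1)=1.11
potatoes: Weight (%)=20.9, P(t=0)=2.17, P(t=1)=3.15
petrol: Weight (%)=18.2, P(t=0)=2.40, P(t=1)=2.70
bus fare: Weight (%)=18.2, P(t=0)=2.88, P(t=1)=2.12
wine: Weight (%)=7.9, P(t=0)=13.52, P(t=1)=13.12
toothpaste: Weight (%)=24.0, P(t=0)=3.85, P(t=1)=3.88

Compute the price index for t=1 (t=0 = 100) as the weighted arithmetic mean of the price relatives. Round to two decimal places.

107.70

sugar: 10.8 × (1.11/1.03) = 10.8 × 1.077670 = 11.6388
potatoes: 20.9 × (3.15/2.17) = 20.9 × 1.451613 = 30.3387
petrol: 18.2 × (2.70/2.40) = 18.2 × 1.125000 = 20.4750
bus fare: 18.2 × (2.12/2.88) = 18.2 × 0.736111 = 13.3972
wine: 7.9 × (13.12/13.52) = 7.9 × 0.970414 = 7.6663
toothpaste: 24.0 × (3.88/3.85) = 24.0 × 1.007792 = 24.1870
Index = Σ wᵢ·(p₁ᵢ/p₀ᵢ) = 11.6388 + 30.3387 + 20.4750 + 13.3972 + 7.6663 + 24.1870 = 107.7031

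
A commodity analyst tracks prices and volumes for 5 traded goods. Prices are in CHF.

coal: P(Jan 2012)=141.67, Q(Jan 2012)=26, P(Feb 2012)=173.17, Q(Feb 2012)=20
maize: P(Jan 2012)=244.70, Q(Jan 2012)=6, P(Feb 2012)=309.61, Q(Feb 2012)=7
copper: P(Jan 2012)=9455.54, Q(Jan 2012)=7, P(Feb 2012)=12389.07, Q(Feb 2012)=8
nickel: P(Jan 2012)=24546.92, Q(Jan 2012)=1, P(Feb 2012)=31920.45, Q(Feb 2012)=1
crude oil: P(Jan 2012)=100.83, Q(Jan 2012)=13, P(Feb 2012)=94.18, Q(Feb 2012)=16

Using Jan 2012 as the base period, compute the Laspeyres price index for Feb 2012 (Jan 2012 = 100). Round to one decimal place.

129.9

Laspeyres price index uses base-period quantities as weights.
ΣP(Feb 2012)·Q(Jan 2012) = 173.17×26 + 309.61×6 + 12389.07×7 + 31920.45×1 + 94.18×13 = 4502.42 + 1857.66 + 86723.49 + 31920.45 + 1224.34 = 126228.36
ΣP(Jan 2012)·Q(Jan 2012) = 141.67×26 + 244.70×6 + 9455.54×7 + 24546.92×1 + 100.83×13 = 3683.42 + 1468.2 + 66188.78 + 24546.92 + 1310.79 = 97198.11
Index = 126228.36 / 97198.11 × 100 = 129.8671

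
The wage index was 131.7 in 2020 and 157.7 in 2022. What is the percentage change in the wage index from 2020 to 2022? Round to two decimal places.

Change = (157.7 − 131.7) / 131.7 × 100
       = 26.0 / 131.7 × 100 = 19.7418%

19.74%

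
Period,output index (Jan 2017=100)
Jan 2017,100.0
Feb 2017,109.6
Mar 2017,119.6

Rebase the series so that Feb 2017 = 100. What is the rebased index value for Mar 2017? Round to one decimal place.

109.1

Rebased(Mar 2017) = 119.6 / 109.6 × 100 = 109.1241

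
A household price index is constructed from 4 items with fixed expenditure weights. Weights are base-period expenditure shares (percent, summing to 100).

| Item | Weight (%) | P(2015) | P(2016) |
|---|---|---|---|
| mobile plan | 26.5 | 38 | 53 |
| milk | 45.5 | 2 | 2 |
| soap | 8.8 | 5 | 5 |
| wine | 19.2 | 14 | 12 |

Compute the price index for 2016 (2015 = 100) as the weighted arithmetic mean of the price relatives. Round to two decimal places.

107.72

mobile plan: 26.5 × (53/38) = 26.5 × 1.394737 = 36.9605
milk: 45.5 × (2/2) = 45.5 × 1.000000 = 45.5000
soap: 8.8 × (5/5) = 8.8 × 1.000000 = 8.8000
wine: 19.2 × (12/14) = 19.2 × 0.857143 = 16.4571
Index = Σ wᵢ·(p₁ᵢ/p₀ᵢ) = 36.9605 + 45.5000 + 8.8000 + 16.4571 = 107.7177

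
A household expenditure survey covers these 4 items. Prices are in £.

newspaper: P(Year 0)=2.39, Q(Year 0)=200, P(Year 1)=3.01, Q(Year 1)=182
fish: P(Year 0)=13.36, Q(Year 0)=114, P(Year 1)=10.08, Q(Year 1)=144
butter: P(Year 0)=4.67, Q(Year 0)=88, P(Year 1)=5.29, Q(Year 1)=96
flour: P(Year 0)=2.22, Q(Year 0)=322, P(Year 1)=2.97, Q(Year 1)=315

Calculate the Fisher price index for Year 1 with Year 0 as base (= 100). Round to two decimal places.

99.82

Laspeyres component (base-period weights):
ΣP(Year 1)Q(Year 0) = 3.01×200 + 10.08×114 + 5.29×88 + 2.97×322 = 602 + 1149.12 + 465.52 + 956.34 = 3172.98
ΣP(Year 0)Q(Year 0) = 2.39×200 + 13.36×114 + 4.67×88 + 2.22×322 = 478 + 1523.04 + 410.96 + 714.84 = 3126.84
L = 3172.98 / 3126.84 × 100 = 101.4756
Paasche component (current-period weights):
ΣP(Year 1)Q(Year 1) = 3.01×182 + 10.08×144 + 5.29×96 + 2.97×315 = 547.82 + 1451.52 + 507.84 + 935.55 = 3442.73
ΣP(Year 0)Q(Year 1) = 2.39×182 + 13.36×144 + 4.67×96 + 2.22×315 = 434.98 + 1923.84 + 448.32 + 699.3 = 3506.44
P = 3442.73 / 3506.44 × 100 = 98.1831
Fisher = √(L × P) = √(101.4756 × 98.1831) = 99.8158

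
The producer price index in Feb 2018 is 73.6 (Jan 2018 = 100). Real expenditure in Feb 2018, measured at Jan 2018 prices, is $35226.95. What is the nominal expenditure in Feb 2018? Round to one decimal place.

Nominal = Real × (Index/100) = 35226.95 × (73.6/100)
        = 35226.95 × 0.736 = 25927.0352

25927.0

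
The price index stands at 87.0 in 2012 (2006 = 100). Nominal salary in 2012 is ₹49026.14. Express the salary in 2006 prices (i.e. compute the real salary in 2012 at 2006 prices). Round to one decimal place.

56351.9

Real = Nominal ÷ (Index/100) = 49026.14 ÷ (87.0/100)
     = 49026.14 ÷ 0.870 = 56351.8851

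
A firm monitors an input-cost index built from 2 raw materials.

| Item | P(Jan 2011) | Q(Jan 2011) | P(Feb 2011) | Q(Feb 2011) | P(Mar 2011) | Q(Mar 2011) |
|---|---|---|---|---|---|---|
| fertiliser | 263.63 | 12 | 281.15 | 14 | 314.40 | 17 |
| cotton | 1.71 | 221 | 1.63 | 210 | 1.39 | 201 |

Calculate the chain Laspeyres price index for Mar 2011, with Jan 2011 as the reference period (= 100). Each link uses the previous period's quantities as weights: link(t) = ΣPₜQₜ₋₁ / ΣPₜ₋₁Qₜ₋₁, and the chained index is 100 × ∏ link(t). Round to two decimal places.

Link Jan 2011→Feb 2011:
ΣP(Feb 2011)Q(Jan 2011) = 281.15×12 + 1.63×221 = 3373.8 + 360.23 = 3734.03
ΣP(Jan 2011)Q(Jan 2011) = 263.63×12 + 1.71×221 = 3163.56 + 377.91 = 3541.47
link = 3734.03/3541.47 = 1.054373
Link Feb 2011→Mar 2011:
ΣP(Mar 2011)Q(Feb 2011) = 314.40×14 + 1.39×210 = 4401.6 + 291.9 = 4693.5
ΣP(Feb 2011)Q(Feb 2011) = 281.15×14 + 1.63×210 = 3936.1 + 342.3 = 4278.4
link = 4693.5/4278.4 = 1.097022
Chained index = 100 × 1.054373 × 1.097022 = 115.6671

115.67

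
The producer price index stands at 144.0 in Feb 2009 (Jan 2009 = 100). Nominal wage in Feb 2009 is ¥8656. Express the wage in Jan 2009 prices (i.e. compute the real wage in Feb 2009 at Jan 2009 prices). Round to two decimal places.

6011.11

Real = Nominal ÷ (Index/100) = 8656 ÷ (144.0/100)
     = 8656 ÷ 1.440 = 6011.1111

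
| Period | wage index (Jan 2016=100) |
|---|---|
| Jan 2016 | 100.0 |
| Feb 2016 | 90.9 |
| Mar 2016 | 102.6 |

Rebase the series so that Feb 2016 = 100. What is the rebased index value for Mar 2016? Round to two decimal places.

112.87

Rebased(Mar 2016) = 102.6 / 90.9 × 100 = 112.8713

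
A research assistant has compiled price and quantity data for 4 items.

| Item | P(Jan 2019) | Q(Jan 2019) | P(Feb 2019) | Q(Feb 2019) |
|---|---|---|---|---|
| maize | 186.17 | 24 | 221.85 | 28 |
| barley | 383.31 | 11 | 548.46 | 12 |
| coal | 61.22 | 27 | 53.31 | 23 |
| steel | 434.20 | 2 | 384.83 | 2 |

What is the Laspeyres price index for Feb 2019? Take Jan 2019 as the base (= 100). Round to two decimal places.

121.07

Laspeyres price index uses base-period quantities as weights.
ΣP(Feb 2019)·Q(Jan 2019) = 221.85×24 + 548.46×11 + 53.31×27 + 384.83×2 = 5324.4 + 6033.06 + 1439.37 + 769.66 = 13566.49
ΣP(Jan 2019)·Q(Jan 2019) = 186.17×24 + 383.31×11 + 61.22×27 + 434.20×2 = 4468.08 + 4216.41 + 1652.94 + 868.4 = 11205.83
Index = 13566.49 / 11205.83 × 100 = 121.0664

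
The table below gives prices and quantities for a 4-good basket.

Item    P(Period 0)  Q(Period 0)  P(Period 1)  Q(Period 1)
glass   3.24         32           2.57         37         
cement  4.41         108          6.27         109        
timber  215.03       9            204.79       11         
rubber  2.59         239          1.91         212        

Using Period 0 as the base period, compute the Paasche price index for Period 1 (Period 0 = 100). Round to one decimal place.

Paasche price index uses current-period quantities as weights.
ΣP(Period 1)·Q(Period 1) = 2.57×37 + 6.27×109 + 204.79×11 + 1.91×212 = 95.09 + 683.43 + 2252.69 + 404.92 = 3436.13
ΣP(Period 0)·Q(Period 1) = 3.24×37 + 4.41×109 + 215.03×11 + 2.59×212 = 119.88 + 480.69 + 2365.33 + 549.08 = 3514.98
Index = 3436.13 / 3514.98 × 100 = 97.7567

97.8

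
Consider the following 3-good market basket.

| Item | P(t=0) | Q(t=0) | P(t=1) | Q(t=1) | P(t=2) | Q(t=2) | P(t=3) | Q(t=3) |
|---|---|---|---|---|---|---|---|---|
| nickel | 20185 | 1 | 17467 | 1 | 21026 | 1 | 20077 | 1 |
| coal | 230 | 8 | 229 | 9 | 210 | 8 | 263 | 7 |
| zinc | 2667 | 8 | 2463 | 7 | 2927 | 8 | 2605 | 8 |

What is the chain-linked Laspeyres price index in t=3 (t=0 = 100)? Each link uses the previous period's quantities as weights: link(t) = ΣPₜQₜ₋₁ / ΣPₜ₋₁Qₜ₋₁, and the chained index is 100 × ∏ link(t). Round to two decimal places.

Link t=0→t=1:
ΣP(t=1)Q(t=0) = 17467×1 + 229×8 + 2463×8 = 17467 + 1832 + 19704 = 39003
ΣP(t=0)Q(t=0) = 20185×1 + 230×8 + 2667×8 = 20185 + 1840 + 21336 = 43361
link = 39003/43361 = 0.899495
Link t=1→t=2:
ΣP(t=2)Q(t=1) = 21026×1 + 210×9 + 2927×7 = 21026 + 1890 + 20489 = 43405
ΣP(t=1)Q(t=1) = 17467×1 + 229×9 + 2463×7 = 17467 + 2061 + 17241 = 36769
link = 43405/36769 = 1.180478
Link t=2→t=3:
ΣP(t=3)Q(t=2) = 20077×1 + 263×8 + 2605×8 = 20077 + 2104 + 20840 = 43021
ΣP(t=2)Q(t=2) = 21026×1 + 210×8 + 2927×8 = 21026 + 1680 + 23416 = 46122
link = 43021/46122 = 0.932765
Chained index = 100 × 0.899495 × 1.180478 × 0.932765 = 99.0442

99.04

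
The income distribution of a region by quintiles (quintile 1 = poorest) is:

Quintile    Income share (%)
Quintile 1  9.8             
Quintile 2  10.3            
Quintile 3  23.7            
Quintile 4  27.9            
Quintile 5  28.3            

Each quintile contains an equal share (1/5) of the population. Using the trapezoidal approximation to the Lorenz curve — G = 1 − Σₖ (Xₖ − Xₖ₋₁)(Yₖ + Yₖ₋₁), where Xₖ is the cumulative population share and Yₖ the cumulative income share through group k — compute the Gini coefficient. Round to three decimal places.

0.218

Cumulative income shares Yₖ: 0.0980, 0.2010, 0.4380, 0.7170, 1.0000
Σ (Xₖ−Xₖ₋₁)(Yₖ+Yₖ₋₁) = (1/5)(0.0980+0.0000) + (1/5)(0.2010+0.0980) + (1/5)(0.4380+0.2010) + (1/5)(0.7170+0.4380) + (1/5)(1.0000+0.7170)
  = 0.0196 + 0.0598 + 0.1278 + 0.2310 + 0.3434 = 0.7816
G = 1 − 0.7816 = 0.2184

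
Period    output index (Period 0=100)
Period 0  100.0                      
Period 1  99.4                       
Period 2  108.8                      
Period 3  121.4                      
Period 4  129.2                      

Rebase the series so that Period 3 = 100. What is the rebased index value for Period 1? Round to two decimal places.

81.88

Rebased(Period 1) = 99.4 / 121.4 × 100 = 81.8781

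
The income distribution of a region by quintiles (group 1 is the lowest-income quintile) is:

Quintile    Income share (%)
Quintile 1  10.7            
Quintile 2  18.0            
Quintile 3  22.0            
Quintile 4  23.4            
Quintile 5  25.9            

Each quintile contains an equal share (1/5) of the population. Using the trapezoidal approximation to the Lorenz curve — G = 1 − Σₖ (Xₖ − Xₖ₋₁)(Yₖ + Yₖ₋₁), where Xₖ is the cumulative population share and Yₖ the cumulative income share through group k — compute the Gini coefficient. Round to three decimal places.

Cumulative income shares Yₖ: 0.1070, 0.2870, 0.5070, 0.7410, 1.0000
Σ (Xₖ−Xₖ₋₁)(Yₖ+Yₖ₋₁) = (1/5)(0.1070+0.0000) + (1/5)(0.2870+0.1070) + (1/5)(0.5070+0.2870) + (1/5)(0.7410+0.5070) + (1/5)(1.0000+0.7410)
  = 0.0214 + 0.0788 + 0.1588 + 0.2496 + 0.3482 = 0.8568
G = 1 − 0.8568 = 0.1432

0.143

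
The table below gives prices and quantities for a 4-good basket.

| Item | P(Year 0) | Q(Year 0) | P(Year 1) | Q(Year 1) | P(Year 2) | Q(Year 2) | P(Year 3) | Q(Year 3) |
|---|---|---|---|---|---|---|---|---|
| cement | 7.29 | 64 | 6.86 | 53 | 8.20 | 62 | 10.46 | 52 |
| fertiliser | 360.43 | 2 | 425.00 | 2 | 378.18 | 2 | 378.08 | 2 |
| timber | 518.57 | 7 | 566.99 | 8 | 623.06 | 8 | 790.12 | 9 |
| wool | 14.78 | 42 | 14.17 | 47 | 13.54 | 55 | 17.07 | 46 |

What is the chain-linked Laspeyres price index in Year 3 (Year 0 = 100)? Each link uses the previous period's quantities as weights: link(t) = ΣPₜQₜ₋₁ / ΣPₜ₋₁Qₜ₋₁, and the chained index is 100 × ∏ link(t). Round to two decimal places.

Link Year 0→Year 1:
ΣP(Year 1)Q(Year 0) = 6.86×64 + 425.00×2 + 566.99×7 + 14.17×42 = 439.04 + 850 + 3968.93 + 595.14 = 5853.11
ΣP(Year 0)Q(Year 0) = 7.29×64 + 360.43×2 + 518.57×7 + 14.78×42 = 466.56 + 720.86 + 3629.99 + 620.76 = 5438.17
link = 5853.11/5438.17 = 1.076301
Link Year 1→Year 2:
ΣP(Year 2)Q(Year 1) = 8.20×53 + 378.18×2 + 623.06×8 + 13.54×47 = 434.6 + 756.36 + 4984.48 + 636.38 = 6811.82
ΣP(Year 1)Q(Year 1) = 6.86×53 + 425.00×2 + 566.99×8 + 14.17×47 = 363.58 + 850 + 4535.92 + 665.99 = 6415.49
link = 6811.82/6415.49 = 1.061777
Link Year 2→Year 3:
ΣP(Year 3)Q(Year 2) = 10.46×62 + 378.08×2 + 790.12×8 + 17.07×55 = 648.52 + 756.16 + 6320.96 + 938.85 = 8664.49
ΣP(Year 2)Q(Year 2) = 8.20×62 + 378.18×2 + 623.06×8 + 13.54×55 = 508.4 + 756.36 + 4984.48 + 744.7 = 6993.94
link = 8664.49/6993.94 = 1.238857
Chained index = 100 × 1.076301 × 1.061777 × 1.238857 = 141.5756

141.58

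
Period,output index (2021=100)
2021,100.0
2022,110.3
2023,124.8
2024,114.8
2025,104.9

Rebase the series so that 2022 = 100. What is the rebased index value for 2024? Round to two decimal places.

Rebased(2024) = 114.8 / 110.3 × 100 = 104.0798

104.08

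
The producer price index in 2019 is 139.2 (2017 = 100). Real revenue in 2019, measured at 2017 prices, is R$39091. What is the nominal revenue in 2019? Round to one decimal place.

Nominal = Real × (Index/100) = 39091 × (139.2/100)
        = 39091 × 1.392 = 54414.6720

54414.7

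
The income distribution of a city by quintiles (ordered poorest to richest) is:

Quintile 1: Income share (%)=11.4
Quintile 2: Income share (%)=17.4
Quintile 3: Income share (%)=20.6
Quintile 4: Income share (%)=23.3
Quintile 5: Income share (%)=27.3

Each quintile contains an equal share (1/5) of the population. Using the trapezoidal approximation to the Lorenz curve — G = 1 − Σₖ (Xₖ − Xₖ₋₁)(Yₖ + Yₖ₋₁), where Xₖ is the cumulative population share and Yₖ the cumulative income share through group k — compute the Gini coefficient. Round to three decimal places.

Cumulative income shares Yₖ: 0.1140, 0.2880, 0.4940, 0.7270, 1.0000
Σ (Xₖ−Xₖ₋₁)(Yₖ+Yₖ₋₁) = (1/5)(0.1140+0.0000) + (1/5)(0.2880+0.1140) + (1/5)(0.4940+0.2880) + (1/5)(0.7270+0.4940) + (1/5)(1.0000+0.7270)
  = 0.0228 + 0.0804 + 0.1564 + 0.2442 + 0.3454 = 0.8492
G = 1 − 0.8492 = 0.1508

0.151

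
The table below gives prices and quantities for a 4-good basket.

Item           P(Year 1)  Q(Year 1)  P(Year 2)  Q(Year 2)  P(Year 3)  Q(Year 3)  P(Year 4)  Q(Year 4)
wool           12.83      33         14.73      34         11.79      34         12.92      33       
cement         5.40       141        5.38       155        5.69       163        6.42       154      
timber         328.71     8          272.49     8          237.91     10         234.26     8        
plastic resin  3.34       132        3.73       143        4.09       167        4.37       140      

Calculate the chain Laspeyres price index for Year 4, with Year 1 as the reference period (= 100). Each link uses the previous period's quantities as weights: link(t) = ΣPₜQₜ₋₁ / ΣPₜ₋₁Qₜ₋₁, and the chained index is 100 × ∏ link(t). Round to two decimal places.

Link Year 1→Year 2:
ΣP(Year 2)Q(Year 1) = 14.73×33 + 5.38×141 + 272.49×8 + 3.73×132 = 486.09 + 758.58 + 2179.92 + 492.36 = 3916.95
ΣP(Year 1)Q(Year 1) = 12.83×33 + 5.40×141 + 328.71×8 + 3.34×132 = 423.39 + 761.4 + 2629.68 + 440.88 = 4255.35
link = 3916.95/4255.35 = 0.920477
Link Year 2→Year 3:
ΣP(Year 3)Q(Year 2) = 11.79×34 + 5.69×155 + 237.91×8 + 4.09×143 = 400.86 + 881.95 + 1903.28 + 584.87 = 3770.96
ΣP(Year 2)Q(Year 2) = 14.73×34 + 5.38×155 + 272.49×8 + 3.73×143 = 500.82 + 833.9 + 2179.92 + 533.39 = 4048.03
link = 3770.96/4048.03 = 0.931554
Link Year 3→Year 4:
ΣP(Year 4)Q(Year 3) = 12.92×34 + 6.42×163 + 234.26×10 + 4.37×167 = 439.28 + 1046.46 + 2342.6 + 729.79 = 4558.13
ΣP(Year 3)Q(Year 3) = 11.79×34 + 5.69×163 + 237.91×10 + 4.09×167 = 400.86 + 927.47 + 2379.1 + 683.03 = 4390.46
link = 4558.13/4390.46 = 1.038190
Chained index = 100 × 0.920477 × 0.931554 × 1.038190 = 89.0221

89.02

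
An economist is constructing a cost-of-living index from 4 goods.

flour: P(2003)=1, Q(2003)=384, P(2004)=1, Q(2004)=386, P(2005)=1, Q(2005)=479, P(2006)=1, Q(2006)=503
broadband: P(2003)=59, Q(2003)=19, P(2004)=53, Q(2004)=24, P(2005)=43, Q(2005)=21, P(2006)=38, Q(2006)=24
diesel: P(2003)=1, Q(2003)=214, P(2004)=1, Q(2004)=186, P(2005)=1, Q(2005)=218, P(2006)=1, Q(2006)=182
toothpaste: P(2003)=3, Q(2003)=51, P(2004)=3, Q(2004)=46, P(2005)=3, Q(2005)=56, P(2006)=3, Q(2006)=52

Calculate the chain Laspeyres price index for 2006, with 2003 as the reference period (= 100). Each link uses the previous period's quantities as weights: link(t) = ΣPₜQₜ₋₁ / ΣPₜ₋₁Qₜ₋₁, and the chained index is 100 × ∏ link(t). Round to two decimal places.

77.64

Link 2003→2004:
ΣP(2004)Q(2003) = 1×384 + 53×19 + 1×214 + 3×51 = 384 + 1007 + 214 + 153 = 1758
ΣP(2003)Q(2003) = 1×384 + 59×19 + 1×214 + 3×51 = 384 + 1121 + 214 + 153 = 1872
link = 1758/1872 = 0.939103
Link 2004→2005:
ΣP(2005)Q(2004) = 1×386 + 43×24 + 1×186 + 3×46 = 386 + 1032 + 186 + 138 = 1742
ΣP(2004)Q(2004) = 1×386 + 53×24 + 1×186 + 3×46 = 386 + 1272 + 186 + 138 = 1982
link = 1742/1982 = 0.878910
Link 2005→2006:
ΣP(2006)Q(2005) = 1×479 + 38×21 + 1×218 + 3×56 = 479 + 798 + 218 + 168 = 1663
ΣP(2005)Q(2005) = 1×479 + 43×21 + 1×218 + 3×56 = 479 + 903 + 218 + 168 = 1768
link = 1663/1768 = 0.940611
Chained index = 100 × 0.939103 × 0.878910 × 0.940611 = 77.6368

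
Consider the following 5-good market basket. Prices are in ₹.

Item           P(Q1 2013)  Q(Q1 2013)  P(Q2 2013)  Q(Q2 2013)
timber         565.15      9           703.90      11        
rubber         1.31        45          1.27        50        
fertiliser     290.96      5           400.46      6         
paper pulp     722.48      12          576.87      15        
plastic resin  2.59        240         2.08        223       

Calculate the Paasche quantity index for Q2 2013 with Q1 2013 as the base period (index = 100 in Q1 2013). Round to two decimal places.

Paasche quantity index uses current-period prices as weights.
ΣP(Q2 2013)·Q(Q2 2013) = 703.90×11 + 1.27×50 + 400.46×6 + 576.87×15 + 2.08×223 = 7742.9 + 63.5 + 2402.76 + 8653.05 + 463.84 = 19326.05
ΣP(Q2 2013)·Q(Q1 2013) = 703.90×9 + 1.27×45 + 400.46×5 + 576.87×12 + 2.08×240 = 6335.1 + 57.15 + 2002.3 + 6922.44 + 499.2 = 15816.19
Index = 19326.05 / 15816.19 × 100 = 122.1916

122.19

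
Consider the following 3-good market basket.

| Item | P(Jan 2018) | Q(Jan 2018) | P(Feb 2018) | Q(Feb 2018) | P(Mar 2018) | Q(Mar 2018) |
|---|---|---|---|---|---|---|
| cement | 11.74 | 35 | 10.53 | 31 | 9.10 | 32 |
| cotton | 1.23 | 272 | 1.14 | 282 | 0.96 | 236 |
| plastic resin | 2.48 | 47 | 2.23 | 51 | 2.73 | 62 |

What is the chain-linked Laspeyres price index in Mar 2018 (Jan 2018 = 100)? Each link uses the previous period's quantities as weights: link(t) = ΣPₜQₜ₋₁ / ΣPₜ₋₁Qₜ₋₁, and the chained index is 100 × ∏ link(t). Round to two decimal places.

82.58

Link Jan 2018→Feb 2018:
ΣP(Feb 2018)Q(Jan 2018) = 10.53×35 + 1.14×272 + 2.23×47 = 368.55 + 310.08 + 104.81 = 783.44
ΣP(Jan 2018)Q(Jan 2018) = 11.74×35 + 1.23×272 + 2.48×47 = 410.9 + 334.56 + 116.56 = 862.02
link = 783.44/862.02 = 0.908842
Link Feb 2018→Mar 2018:
ΣP(Mar 2018)Q(Feb 2018) = 9.10×31 + 0.96×282 + 2.73×51 = 282.1 + 270.72 + 139.23 = 692.05
ΣP(Feb 2018)Q(Feb 2018) = 10.53×31 + 1.14×282 + 2.23×51 = 326.43 + 321.48 + 113.73 = 761.64
link = 692.05/761.64 = 0.908631
Chained index = 100 × 0.908842 × 0.908631 = 82.5802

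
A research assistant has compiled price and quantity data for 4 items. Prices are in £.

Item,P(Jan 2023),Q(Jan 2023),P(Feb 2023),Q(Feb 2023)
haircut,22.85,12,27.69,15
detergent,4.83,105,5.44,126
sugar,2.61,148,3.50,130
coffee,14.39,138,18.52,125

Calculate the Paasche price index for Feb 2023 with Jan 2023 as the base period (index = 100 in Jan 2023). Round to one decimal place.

125.3

Paasche price index uses current-period quantities as weights.
ΣP(Feb 2023)·Q(Feb 2023) = 27.69×15 + 5.44×126 + 3.50×130 + 18.52×125 = 415.35 + 685.44 + 455 + 2315 = 3870.79
ΣP(Jan 2023)·Q(Feb 2023) = 22.85×15 + 4.83×126 + 2.61×130 + 14.39×125 = 342.75 + 608.58 + 339.3 + 1798.75 = 3089.38
Index = 3870.79 / 3089.38 × 100 = 125.2934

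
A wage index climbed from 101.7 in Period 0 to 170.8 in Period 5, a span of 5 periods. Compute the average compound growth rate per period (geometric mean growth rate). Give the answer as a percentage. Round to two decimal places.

Growth factor = (170.8/101.7)^(1/5) = (1.679449)^(1/5) = 1.109260
Growth rate = 1.109260 − 1 = 0.109260 = 10.9260%

10.93%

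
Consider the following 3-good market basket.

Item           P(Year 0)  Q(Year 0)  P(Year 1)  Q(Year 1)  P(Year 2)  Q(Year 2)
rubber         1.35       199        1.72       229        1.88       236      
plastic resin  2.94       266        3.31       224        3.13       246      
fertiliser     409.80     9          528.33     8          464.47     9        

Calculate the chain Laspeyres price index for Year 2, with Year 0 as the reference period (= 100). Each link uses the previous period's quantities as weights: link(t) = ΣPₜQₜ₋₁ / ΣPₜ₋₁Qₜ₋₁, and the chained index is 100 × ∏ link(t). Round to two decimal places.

Link Year 0→Year 1:
ΣP(Year 1)Q(Year 0) = 1.72×199 + 3.31×266 + 528.33×9 = 342.28 + 880.46 + 4754.97 = 5977.71
ΣP(Year 0)Q(Year 0) = 1.35×199 + 2.94×266 + 409.80×9 = 268.65 + 782.04 + 3688.2 = 4738.89
link = 5977.71/4738.89 = 1.261416
Link Year 1→Year 2:
ΣP(Year 2)Q(Year 1) = 1.88×229 + 3.13×224 + 464.47×8 = 430.52 + 701.12 + 3715.76 = 4847.4
ΣP(Year 1)Q(Year 1) = 1.72×229 + 3.31×224 + 528.33×8 = 393.88 + 741.44 + 4226.64 = 5361.96
link = 4847.4/5361.96 = 0.904035
Chained index = 100 × 1.261416 × 0.904035 = 114.0364

114.04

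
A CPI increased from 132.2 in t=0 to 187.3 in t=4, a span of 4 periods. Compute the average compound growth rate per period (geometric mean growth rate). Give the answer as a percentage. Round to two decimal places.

9.10%

Growth factor = (187.3/132.2)^(1/4) = (1.416793)^(1/4) = 1.091005
Growth rate = 1.091005 − 1 = 0.091005 = 9.1005%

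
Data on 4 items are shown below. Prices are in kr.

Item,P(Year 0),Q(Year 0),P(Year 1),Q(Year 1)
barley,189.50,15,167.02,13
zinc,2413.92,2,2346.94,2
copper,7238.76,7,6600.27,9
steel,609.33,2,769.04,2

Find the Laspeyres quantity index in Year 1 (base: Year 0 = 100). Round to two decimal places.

123.67

Laspeyres quantity index uses base-period prices as weights.
ΣP(Year 0)·Q(Year 1) = 189.50×13 + 2413.92×2 + 7238.76×9 + 609.33×2 = 2463.5 + 4827.84 + 65148.84 + 1218.66 = 73658.84
ΣP(Year 0)·Q(Year 0) = 189.50×15 + 2413.92×2 + 7238.76×7 + 609.33×2 = 2842.5 + 4827.84 + 50671.32 + 1218.66 = 59560.32
Index = 73658.84 / 59560.32 × 100 = 123.6710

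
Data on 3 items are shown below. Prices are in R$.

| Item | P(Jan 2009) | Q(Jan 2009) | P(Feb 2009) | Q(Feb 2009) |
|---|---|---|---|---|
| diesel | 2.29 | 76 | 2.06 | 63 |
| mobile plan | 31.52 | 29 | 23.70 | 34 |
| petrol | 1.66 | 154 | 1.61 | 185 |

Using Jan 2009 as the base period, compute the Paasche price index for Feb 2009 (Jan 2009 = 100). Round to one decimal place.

81.0

Paasche price index uses current-period quantities as weights.
ΣP(Feb 2009)·Q(Feb 2009) = 2.06×63 + 23.70×34 + 1.61×185 = 129.78 + 805.8 + 297.85 = 1233.43
ΣP(Jan 2009)·Q(Feb 2009) = 2.29×63 + 31.52×34 + 1.66×185 = 144.27 + 1071.68 + 307.1 = 1523.05
Index = 1233.43 / 1523.05 × 100 = 80.9842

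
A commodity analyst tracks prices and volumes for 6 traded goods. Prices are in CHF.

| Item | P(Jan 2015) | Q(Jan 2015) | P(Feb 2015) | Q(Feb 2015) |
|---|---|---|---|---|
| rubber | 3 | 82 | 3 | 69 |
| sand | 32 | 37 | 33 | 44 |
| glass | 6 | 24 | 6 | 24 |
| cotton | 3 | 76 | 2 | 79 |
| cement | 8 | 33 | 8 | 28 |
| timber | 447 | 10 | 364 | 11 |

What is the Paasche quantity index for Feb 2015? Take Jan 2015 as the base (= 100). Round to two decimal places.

109.21

Paasche quantity index uses current-period prices as weights.
ΣP(Feb 2015)·Q(Feb 2015) = 3×69 + 33×44 + 6×24 + 2×79 + 8×28 + 364×11 = 207 + 1452 + 144 + 158 + 224 + 4004 = 6189
ΣP(Feb 2015)·Q(Jan 2015) = 3×82 + 33×37 + 6×24 + 2×76 + 8×33 + 364×10 = 246 + 1221 + 144 + 152 + 264 + 3640 = 5667
Index = 6189 / 5667 × 100 = 109.2112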